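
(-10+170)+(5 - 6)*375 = -215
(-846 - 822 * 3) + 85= -3227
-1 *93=-93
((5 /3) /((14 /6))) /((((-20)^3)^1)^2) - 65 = -5823999999 /89600000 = -65.00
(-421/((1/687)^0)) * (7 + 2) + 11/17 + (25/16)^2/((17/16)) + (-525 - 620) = -1341247/272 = -4931.06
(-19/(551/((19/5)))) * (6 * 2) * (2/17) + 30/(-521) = -311526/1284265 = -0.24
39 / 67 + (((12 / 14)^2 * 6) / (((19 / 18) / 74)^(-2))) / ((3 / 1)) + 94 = 7651685533 / 80899686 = 94.58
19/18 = 1.06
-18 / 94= -9 / 47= -0.19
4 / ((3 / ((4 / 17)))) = 16 / 51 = 0.31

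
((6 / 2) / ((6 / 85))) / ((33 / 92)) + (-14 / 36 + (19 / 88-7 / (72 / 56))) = 29797 / 264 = 112.87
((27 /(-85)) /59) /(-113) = 27 /566695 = 0.00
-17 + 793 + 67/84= 65251/84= 776.80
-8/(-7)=8/7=1.14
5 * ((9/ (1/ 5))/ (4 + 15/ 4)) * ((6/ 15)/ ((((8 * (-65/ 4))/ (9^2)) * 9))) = -324/ 403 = -0.80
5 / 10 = 0.50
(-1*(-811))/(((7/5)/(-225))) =-130339.29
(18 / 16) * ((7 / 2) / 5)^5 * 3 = 453789 / 800000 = 0.57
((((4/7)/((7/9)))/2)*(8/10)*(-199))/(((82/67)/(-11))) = 5279868/10045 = 525.62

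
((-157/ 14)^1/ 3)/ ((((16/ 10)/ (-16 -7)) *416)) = 18055/ 139776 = 0.13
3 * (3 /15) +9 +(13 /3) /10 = 301 /30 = 10.03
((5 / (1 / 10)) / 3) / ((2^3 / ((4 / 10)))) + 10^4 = 60005 / 6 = 10000.83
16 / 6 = 8 / 3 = 2.67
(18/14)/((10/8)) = 1.03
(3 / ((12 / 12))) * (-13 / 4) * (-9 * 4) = 351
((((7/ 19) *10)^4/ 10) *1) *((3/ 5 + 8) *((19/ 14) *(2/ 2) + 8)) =193211900/ 130321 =1482.58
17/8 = 2.12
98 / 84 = 1.17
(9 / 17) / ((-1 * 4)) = -9 / 68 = -0.13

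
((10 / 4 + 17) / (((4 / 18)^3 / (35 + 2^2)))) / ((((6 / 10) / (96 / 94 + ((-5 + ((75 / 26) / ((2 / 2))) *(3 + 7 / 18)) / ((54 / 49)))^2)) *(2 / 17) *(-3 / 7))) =-39293304616685 / 866304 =-45357408.73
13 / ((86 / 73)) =949 / 86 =11.03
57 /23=2.48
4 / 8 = 1 / 2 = 0.50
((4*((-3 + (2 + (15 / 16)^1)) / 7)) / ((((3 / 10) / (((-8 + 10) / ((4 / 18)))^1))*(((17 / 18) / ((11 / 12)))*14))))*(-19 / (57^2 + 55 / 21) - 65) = 2197235205 / 455044576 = 4.83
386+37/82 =31689/82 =386.45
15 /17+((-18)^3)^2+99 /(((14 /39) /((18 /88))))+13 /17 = 32379692519 /952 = 34012282.06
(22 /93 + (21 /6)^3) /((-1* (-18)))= 32075 /13392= 2.40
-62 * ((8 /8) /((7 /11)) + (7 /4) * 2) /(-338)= 2201 /2366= 0.93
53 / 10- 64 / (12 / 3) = -107 / 10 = -10.70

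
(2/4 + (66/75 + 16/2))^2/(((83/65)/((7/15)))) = 20016451/622500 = 32.15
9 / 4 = 2.25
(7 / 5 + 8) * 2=94 / 5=18.80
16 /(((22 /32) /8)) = 2048 /11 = 186.18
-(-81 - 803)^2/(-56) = 13954.57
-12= -12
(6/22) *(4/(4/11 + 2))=6/13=0.46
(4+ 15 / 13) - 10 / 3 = 71 / 39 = 1.82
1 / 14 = 0.07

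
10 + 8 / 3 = 38 / 3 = 12.67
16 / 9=1.78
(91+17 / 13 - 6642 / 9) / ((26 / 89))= -373533 / 169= -2210.25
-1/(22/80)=-40/11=-3.64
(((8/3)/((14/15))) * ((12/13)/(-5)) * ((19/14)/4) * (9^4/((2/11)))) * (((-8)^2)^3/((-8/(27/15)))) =1213193355264/3185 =380908431.79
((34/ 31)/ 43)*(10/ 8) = 85/ 2666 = 0.03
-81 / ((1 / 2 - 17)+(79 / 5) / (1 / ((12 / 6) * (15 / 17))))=-306 / 43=-7.12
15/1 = 15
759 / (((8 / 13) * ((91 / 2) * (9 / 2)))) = 253 / 42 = 6.02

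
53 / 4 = 13.25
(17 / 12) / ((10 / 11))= 187 / 120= 1.56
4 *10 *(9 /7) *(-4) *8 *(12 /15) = -9216 /7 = -1316.57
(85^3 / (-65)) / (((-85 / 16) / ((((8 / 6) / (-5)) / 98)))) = -9248 / 1911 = -4.84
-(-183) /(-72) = -61 /24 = -2.54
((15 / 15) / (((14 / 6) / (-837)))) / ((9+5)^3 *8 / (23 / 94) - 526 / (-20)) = -577530 / 144486503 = -0.00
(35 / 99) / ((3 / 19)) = 665 / 297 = 2.24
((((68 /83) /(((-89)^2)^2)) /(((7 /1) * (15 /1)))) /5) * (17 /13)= 1156 /35541910970475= 0.00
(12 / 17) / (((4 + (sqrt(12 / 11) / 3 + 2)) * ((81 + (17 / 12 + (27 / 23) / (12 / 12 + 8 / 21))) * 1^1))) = 594297 / 419207743 - 6003 * sqrt(33) / 419207743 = 0.00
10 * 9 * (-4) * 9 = -3240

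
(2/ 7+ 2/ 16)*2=23/ 28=0.82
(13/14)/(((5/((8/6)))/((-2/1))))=-52/105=-0.50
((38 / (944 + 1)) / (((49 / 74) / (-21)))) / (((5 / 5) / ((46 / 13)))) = -129352 / 28665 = -4.51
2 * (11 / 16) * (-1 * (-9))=99 / 8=12.38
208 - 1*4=204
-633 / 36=-211 / 12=-17.58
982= 982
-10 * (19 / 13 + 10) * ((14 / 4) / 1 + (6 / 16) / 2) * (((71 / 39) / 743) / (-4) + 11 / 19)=-55982802245 / 229034208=-244.43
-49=-49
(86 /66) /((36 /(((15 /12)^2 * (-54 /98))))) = -1075 /34496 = -0.03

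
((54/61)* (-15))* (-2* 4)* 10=64800/61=1062.30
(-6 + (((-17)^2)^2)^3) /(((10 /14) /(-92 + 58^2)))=2668875944302061704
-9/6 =-3/2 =-1.50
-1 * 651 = -651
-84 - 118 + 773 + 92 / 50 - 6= 14171 / 25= 566.84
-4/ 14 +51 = 355/ 7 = 50.71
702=702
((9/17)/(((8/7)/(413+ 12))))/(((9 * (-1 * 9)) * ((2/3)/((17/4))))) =-2975/192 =-15.49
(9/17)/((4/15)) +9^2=5643/68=82.99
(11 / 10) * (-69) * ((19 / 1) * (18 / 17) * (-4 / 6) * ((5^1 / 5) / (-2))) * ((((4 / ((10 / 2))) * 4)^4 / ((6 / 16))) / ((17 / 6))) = -45364543488 / 903125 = -50230.64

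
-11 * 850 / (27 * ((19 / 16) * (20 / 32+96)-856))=1196800 / 2561787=0.47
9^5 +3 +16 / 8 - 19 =59035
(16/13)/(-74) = -8/481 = -0.02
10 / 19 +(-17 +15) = -28 / 19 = -1.47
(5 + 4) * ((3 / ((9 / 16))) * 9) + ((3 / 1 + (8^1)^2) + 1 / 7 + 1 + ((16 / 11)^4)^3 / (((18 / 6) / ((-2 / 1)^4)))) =978.47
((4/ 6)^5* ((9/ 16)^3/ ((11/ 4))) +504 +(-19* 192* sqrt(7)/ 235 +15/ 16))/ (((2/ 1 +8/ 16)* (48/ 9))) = 533223/ 14080 -1368* sqrt(7)/ 1175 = 34.79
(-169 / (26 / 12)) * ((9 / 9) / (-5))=78 / 5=15.60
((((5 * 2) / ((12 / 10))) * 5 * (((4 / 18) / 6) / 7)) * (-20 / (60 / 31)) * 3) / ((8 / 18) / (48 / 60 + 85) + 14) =-554125 / 1135554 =-0.49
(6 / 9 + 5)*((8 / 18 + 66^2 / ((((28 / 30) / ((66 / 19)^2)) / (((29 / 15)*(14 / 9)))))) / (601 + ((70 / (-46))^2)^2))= 1308896027173018 / 826960169151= 1582.78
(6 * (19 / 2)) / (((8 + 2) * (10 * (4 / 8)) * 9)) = 19 / 150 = 0.13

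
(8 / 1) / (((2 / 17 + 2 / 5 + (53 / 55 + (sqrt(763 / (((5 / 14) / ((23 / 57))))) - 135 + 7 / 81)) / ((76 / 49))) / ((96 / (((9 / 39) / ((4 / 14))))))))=-14.21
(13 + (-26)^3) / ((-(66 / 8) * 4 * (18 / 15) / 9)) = 87815 / 22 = 3991.59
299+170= 469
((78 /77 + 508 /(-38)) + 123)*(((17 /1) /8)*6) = 8255523 /5852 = 1410.72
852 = 852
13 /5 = 2.60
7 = 7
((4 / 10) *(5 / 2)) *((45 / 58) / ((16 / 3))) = 0.15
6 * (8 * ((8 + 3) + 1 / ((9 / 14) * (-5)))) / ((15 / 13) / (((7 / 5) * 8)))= 5602688 / 1125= 4980.17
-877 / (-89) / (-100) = -877 / 8900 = -0.10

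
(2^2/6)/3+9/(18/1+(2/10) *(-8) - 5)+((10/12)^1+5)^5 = 998065097/147744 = 6755.37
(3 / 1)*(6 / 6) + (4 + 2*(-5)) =-3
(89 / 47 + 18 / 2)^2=262144 / 2209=118.67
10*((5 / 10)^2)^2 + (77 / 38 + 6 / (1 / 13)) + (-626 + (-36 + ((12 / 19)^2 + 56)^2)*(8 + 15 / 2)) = 50251354369 / 1042568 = 48199.59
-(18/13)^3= -5832/2197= -2.65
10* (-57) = -570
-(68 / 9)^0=-1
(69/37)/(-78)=-23/962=-0.02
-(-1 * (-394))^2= -155236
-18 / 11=-1.64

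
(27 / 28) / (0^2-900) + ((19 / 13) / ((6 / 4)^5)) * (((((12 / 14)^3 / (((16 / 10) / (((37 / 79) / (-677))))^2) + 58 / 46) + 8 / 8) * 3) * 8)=99251711728260983623 / 9504774955273525200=10.44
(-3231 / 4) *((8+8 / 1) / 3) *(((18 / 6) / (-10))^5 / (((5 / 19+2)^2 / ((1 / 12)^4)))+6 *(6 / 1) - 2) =-1733291058033609 / 11833600000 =-146472.00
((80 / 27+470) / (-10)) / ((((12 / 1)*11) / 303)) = -128977 / 1188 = -108.57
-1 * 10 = -10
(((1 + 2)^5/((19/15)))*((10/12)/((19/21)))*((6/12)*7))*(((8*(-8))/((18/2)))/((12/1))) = -132300/361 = -366.48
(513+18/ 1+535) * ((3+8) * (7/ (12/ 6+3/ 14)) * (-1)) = -1149148/ 31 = -37069.29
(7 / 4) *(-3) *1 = -21 / 4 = -5.25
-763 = -763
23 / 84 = 0.27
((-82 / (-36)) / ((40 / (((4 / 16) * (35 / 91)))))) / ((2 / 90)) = 205 / 832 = 0.25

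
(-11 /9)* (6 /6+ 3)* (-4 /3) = 176 /27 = 6.52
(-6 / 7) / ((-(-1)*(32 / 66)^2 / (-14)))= 3267 / 64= 51.05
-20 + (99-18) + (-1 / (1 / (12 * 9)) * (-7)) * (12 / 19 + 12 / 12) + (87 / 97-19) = 2352351 / 1843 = 1276.37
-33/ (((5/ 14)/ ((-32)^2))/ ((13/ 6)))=-1025024/ 5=-205004.80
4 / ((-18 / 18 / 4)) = -16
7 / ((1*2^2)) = 1.75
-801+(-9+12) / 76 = -60873 / 76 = -800.96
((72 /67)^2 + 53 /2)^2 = 61645441225 /80604484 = 764.79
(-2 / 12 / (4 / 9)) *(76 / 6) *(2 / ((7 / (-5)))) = 95 / 14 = 6.79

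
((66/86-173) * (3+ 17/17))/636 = -7406/6837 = -1.08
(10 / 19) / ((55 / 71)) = 142 / 209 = 0.68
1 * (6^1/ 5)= 1.20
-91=-91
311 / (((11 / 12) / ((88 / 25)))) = 29856 / 25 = 1194.24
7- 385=-378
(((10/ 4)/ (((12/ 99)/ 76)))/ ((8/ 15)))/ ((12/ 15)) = 235125/ 64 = 3673.83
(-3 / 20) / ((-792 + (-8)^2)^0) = -3 / 20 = -0.15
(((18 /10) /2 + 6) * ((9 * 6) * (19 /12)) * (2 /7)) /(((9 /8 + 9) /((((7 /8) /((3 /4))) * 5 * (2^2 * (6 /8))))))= 874 /3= 291.33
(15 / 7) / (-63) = -5 / 147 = -0.03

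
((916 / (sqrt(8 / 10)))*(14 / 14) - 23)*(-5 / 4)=115 / 4 - 1145*sqrt(5) / 2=-1251.40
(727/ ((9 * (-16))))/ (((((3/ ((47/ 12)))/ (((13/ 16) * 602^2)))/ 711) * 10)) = -3179330699363/ 23040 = -137991783.83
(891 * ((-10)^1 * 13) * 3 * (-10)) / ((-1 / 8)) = -27799200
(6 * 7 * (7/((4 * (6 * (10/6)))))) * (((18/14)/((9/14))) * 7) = 1029/10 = 102.90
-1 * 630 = -630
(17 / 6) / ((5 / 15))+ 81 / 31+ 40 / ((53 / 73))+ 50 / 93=657971 / 9858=66.74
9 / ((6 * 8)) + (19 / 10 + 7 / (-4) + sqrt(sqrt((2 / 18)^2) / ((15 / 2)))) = sqrt(30) / 45 + 27 / 80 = 0.46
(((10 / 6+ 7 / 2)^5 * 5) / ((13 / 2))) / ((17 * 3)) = 143145755 / 2577744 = 55.53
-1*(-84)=84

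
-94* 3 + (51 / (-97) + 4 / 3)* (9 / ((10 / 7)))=-53721 / 194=-276.91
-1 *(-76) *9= 684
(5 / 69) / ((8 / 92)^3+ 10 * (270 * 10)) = 2645 / 985527024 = 0.00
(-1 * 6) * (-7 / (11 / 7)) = 294 / 11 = 26.73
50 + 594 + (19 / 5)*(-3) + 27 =3298 / 5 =659.60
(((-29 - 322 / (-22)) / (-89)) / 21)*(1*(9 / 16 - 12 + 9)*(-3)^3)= 0.51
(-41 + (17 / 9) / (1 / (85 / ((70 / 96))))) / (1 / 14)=7526 / 3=2508.67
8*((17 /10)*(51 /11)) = 3468 /55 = 63.05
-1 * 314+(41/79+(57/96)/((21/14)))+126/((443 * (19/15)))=-9985655443/31917264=-312.86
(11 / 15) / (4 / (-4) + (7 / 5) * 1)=11 / 6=1.83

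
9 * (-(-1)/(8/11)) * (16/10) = 99/5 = 19.80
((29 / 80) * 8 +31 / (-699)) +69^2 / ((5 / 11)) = 73234619 / 6990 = 10477.06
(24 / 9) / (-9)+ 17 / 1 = 451 / 27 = 16.70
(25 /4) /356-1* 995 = -1416855 /1424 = -994.98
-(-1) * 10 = 10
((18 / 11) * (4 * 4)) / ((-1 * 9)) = -32 / 11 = -2.91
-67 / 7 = -9.57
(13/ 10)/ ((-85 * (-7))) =13/ 5950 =0.00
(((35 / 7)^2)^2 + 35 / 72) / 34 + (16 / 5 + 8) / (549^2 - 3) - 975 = -588169383377 / 614851920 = -956.60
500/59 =8.47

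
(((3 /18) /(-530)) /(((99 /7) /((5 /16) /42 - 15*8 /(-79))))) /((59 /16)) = -16207 /1760851224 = -0.00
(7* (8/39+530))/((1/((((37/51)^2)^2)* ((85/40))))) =135638654053/62080668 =2184.88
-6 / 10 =-3 / 5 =-0.60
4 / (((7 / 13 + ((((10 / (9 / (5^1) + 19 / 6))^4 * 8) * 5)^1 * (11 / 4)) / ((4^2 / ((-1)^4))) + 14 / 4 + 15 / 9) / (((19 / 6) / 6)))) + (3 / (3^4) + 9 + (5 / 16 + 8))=34234436220294811 / 1971198097248240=17.37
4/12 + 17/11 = 62/33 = 1.88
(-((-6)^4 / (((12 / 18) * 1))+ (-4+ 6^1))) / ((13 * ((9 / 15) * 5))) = -1946 / 39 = -49.90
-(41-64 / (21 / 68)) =3491 / 21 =166.24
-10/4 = -5/2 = -2.50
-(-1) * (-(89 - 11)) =-78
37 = 37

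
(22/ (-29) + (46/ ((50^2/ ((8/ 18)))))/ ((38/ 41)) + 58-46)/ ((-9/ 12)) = -139474388/ 9298125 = -15.00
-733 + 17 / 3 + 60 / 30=-2176 / 3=-725.33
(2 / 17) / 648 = 1 / 5508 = 0.00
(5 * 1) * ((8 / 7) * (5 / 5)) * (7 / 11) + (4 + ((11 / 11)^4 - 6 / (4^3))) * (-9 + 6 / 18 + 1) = -35881 / 1056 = -33.98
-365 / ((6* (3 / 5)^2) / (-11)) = 100375 / 54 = 1858.80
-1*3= -3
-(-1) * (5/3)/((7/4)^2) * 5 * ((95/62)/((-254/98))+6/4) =1431200/578739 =2.47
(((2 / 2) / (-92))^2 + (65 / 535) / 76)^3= 25779564587421 / 5094940305442688995328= 0.00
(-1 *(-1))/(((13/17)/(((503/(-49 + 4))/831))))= -8551/486135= -0.02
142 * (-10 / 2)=-710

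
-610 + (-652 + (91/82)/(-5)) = -517511/410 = -1262.22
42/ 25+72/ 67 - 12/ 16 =2.00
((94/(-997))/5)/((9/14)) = -1316/44865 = -0.03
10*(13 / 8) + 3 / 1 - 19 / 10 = 347 / 20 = 17.35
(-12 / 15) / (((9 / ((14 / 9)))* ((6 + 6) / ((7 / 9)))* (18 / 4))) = -196 / 98415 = -0.00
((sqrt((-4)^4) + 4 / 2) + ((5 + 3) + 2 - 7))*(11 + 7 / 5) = 1302 / 5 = 260.40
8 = 8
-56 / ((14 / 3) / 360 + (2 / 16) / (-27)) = -6720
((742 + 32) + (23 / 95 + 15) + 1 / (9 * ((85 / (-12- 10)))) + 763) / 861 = 22561421 / 12514635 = 1.80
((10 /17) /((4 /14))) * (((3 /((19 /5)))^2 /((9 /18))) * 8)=126000 /6137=20.53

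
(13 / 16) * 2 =1.62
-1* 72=-72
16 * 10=160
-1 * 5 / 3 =-5 / 3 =-1.67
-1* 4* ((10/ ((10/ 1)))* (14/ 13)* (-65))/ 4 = 70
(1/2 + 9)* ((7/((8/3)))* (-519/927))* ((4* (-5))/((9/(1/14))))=16435/7416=2.22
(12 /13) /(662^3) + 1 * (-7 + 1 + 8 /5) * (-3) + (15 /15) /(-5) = 12257465561 /942881966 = 13.00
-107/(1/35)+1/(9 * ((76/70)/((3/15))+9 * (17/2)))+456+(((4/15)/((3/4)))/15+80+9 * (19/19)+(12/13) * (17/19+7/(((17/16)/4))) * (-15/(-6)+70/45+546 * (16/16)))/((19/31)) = 19428.87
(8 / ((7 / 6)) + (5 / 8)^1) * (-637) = -38129 / 8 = -4766.12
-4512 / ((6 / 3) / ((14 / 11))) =-31584 / 11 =-2871.27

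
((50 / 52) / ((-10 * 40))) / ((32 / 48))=-3 / 832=-0.00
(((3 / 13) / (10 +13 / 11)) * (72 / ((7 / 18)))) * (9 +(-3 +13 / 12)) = 100980 / 3731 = 27.07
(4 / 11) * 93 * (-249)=-92628 / 11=-8420.73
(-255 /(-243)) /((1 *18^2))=85 /26244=0.00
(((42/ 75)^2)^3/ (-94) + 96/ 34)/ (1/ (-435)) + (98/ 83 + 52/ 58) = -1226.02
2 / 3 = 0.67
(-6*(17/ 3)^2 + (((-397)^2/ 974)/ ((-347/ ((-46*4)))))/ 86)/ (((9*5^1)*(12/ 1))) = -1044575641/ 2942943435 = -0.35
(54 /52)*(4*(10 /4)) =135 /13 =10.38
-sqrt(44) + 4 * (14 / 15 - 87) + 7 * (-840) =-93364 / 15 - 2 * sqrt(11) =-6230.90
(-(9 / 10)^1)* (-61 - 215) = 1242 / 5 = 248.40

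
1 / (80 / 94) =47 / 40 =1.18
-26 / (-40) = 13 / 20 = 0.65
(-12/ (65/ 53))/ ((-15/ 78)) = 1272/ 25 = 50.88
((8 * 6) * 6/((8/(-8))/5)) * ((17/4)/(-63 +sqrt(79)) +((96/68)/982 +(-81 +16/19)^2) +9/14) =-75924029340577476/8205126041 +612 * sqrt(79)/389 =-9253229.53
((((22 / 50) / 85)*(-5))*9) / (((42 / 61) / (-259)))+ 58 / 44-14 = 74.94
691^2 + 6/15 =2387407/5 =477481.40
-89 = -89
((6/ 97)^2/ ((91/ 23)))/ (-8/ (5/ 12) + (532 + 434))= 0.00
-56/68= -14/17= -0.82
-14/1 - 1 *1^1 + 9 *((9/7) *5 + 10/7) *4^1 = 1875/7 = 267.86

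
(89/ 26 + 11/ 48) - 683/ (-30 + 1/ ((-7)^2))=26.43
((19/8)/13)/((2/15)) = 285/208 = 1.37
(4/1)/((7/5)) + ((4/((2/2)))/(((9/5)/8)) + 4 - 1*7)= 1111/63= 17.63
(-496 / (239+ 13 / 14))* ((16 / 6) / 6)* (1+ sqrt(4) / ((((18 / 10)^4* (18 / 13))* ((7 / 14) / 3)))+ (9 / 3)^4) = -76.10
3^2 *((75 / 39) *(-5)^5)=-703125 / 13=-54086.54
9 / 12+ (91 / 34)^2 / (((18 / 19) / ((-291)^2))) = 1480404385 / 2312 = 640313.32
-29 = -29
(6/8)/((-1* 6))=-1/8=-0.12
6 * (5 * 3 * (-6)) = -540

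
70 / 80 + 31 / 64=87 / 64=1.36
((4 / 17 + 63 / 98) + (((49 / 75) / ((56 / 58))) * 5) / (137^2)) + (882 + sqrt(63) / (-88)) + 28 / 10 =23738067551 / 26802132 -3 * sqrt(7) / 88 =885.59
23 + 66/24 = 103/4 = 25.75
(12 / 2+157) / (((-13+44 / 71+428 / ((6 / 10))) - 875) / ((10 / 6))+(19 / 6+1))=-347190 / 213557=-1.63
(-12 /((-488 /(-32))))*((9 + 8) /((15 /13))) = -11.59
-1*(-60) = 60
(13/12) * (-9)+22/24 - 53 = -371/6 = -61.83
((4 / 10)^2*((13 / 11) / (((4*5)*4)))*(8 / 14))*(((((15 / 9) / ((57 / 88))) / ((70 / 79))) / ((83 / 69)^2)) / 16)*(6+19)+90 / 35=330388603 / 128273180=2.58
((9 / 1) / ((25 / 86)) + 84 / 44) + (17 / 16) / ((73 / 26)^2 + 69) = 1879925863 / 57170300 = 32.88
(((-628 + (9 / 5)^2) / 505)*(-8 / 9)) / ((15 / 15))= 124952 / 113625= 1.10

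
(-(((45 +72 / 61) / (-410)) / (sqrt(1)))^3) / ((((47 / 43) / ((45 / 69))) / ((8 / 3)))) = 0.00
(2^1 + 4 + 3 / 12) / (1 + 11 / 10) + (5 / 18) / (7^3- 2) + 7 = 214336 / 21483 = 9.98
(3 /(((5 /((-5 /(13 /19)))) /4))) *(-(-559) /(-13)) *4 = 39216 /13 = 3016.62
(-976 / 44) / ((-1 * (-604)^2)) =0.00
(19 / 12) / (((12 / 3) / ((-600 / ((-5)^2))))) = -19 / 2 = -9.50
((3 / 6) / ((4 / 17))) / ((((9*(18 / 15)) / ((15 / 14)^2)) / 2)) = 2125 / 4704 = 0.45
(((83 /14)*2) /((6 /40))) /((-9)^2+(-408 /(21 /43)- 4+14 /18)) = -1245 /11933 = -0.10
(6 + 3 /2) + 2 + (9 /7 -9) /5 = 557 /70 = 7.96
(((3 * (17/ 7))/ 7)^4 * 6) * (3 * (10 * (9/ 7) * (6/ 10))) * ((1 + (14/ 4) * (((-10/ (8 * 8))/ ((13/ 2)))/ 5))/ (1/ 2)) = 320.42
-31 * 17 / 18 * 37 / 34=-1147 / 36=-31.86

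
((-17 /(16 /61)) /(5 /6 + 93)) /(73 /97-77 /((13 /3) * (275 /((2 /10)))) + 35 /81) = -39720081375 /67382105512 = -0.59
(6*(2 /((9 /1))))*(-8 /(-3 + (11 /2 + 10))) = -64 /75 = -0.85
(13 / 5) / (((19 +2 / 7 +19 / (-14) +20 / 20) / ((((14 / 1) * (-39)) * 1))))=-99372 / 1325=-75.00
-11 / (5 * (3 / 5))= -11 / 3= -3.67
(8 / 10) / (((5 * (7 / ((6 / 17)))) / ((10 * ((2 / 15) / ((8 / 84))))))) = 48 / 425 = 0.11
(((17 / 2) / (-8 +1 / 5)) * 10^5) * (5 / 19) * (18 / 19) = -127500000 / 4693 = -27168.12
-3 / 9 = -0.33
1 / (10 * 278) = 0.00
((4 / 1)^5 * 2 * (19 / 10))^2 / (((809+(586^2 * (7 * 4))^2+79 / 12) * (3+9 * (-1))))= -757071872 / 27734975174567875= -0.00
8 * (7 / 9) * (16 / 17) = 896 / 153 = 5.86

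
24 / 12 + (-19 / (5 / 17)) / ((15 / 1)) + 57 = 4102 / 75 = 54.69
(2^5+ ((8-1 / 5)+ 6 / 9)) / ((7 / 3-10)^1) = -607 / 115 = -5.28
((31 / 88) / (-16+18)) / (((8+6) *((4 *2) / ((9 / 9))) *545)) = 31 / 10743040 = 0.00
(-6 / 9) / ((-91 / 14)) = 0.10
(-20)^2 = 400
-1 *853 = -853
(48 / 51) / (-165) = -16 / 2805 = -0.01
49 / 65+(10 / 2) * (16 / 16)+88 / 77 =3138 / 455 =6.90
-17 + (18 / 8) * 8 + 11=12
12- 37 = -25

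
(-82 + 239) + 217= 374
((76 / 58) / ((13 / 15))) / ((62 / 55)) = 15675 / 11687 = 1.34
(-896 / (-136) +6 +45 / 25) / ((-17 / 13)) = -15899 / 1445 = -11.00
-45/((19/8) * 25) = -72/95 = -0.76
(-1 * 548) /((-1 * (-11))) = -548 /11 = -49.82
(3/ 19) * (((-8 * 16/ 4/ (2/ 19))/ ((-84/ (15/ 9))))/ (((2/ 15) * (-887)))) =-50/ 6209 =-0.01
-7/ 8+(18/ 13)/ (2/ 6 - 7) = -563/ 520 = -1.08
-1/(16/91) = -91/16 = -5.69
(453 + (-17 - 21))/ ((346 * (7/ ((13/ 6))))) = 5395/ 14532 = 0.37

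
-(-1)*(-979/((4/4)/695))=-680405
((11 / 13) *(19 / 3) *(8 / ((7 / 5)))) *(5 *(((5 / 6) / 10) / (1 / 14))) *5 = 104500 / 117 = 893.16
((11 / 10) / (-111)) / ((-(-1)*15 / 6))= -11 / 2775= -0.00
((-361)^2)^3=2213314919066161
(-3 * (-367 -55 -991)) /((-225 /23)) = -10833 /25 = -433.32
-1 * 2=-2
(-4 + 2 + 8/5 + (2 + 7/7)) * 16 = 208/5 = 41.60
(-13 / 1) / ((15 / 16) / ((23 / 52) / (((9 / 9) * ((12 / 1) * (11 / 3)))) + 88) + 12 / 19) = -49737649 / 2457159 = -20.24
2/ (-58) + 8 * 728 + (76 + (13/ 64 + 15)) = 10978553/ 1856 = 5915.17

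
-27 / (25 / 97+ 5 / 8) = -20952 / 685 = -30.59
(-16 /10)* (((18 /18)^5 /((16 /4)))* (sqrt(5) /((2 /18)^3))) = -1458* sqrt(5) /5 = -652.04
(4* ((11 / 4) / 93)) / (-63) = -11 / 5859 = -0.00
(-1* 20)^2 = 400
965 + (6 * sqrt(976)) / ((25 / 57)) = 1368 * sqrt(61) / 25 + 965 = 1392.38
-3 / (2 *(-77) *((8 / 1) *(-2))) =-3 / 2464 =-0.00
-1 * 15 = -15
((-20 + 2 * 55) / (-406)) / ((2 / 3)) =-135 / 406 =-0.33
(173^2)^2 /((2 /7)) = 6270215287 /2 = 3135107643.50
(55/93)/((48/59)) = 3245/4464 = 0.73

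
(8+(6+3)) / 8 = 17 / 8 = 2.12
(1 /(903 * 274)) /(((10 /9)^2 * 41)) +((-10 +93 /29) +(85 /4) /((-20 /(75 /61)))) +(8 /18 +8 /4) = -60888424480141 /10767162142800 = -5.66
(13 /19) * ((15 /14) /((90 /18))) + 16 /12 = 1181 /798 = 1.48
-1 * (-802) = 802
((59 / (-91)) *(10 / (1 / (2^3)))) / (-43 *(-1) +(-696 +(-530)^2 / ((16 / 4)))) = -1180 / 1582763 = -0.00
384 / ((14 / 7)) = 192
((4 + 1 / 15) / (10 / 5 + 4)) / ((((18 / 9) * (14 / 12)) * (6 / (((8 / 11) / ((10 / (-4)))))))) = -244 / 17325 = -0.01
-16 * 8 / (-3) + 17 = 179 / 3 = 59.67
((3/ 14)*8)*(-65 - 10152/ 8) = -16008/ 7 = -2286.86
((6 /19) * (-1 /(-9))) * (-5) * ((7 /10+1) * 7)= -119 /57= -2.09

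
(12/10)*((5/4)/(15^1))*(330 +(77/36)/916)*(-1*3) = -99.00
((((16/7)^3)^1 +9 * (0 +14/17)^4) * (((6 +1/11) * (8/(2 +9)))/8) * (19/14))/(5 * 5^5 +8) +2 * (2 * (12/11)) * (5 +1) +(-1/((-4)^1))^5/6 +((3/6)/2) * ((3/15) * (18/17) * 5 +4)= 21322967970173108707/776864893391161344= 27.45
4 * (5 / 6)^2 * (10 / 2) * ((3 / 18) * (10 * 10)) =6250 / 27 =231.48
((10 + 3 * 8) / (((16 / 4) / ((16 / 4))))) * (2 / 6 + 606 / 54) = 3536 / 9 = 392.89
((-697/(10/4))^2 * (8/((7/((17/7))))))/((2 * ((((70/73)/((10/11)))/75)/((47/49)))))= 1360117514064/184877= 7356877.89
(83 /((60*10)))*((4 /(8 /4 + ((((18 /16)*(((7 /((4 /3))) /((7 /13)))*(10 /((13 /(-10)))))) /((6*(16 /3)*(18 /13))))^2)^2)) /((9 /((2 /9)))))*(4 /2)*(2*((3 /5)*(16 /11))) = 365037860421632 /115955502261303375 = 0.00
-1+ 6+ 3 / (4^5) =5123 / 1024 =5.00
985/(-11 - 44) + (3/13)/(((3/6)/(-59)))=-45.14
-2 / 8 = -1 / 4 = -0.25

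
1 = 1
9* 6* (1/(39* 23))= 18/299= 0.06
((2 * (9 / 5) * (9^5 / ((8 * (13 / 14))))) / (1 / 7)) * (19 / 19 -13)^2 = 1874923848 / 65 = 28844982.28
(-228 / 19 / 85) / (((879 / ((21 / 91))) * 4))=-3 / 323765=-0.00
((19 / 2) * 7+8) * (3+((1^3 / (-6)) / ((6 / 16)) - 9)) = -4321 / 9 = -480.11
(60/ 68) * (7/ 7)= 15/ 17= 0.88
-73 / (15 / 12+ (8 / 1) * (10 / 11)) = -3212 / 375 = -8.57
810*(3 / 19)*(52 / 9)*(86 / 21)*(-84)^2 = 405699840 / 19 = 21352623.16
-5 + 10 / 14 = -30 / 7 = -4.29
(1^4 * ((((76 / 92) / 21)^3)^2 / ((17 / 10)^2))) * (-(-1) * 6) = 9409176200 / 1223092695614496147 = 0.00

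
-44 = -44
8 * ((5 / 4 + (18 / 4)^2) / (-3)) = -172 / 3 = -57.33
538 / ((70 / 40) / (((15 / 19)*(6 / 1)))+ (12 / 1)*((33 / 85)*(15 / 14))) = 23047920 / 229667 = 100.35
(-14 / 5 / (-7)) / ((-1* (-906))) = 1 / 2265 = 0.00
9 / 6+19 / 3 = 47 / 6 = 7.83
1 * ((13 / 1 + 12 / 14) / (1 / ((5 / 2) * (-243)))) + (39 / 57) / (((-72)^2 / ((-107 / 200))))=-1160824617737 / 137894400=-8418.21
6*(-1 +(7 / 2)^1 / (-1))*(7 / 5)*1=-189 / 5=-37.80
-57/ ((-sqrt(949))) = 57 * sqrt(949)/ 949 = 1.85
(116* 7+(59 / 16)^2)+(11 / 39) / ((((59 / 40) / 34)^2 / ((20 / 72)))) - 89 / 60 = 1353974306923 / 1563943680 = 865.74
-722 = -722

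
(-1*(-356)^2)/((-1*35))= 126736/35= 3621.03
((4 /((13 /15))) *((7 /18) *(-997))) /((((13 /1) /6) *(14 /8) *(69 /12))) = -319040 /3887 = -82.08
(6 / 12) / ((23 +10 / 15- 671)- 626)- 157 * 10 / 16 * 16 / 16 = -374839 / 3820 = -98.13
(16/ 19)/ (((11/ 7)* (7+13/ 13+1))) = 112/ 1881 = 0.06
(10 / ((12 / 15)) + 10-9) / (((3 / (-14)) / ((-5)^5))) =196875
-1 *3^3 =-27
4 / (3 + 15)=2 / 9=0.22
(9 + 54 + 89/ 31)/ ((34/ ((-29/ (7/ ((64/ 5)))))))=-1894976/ 18445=-102.74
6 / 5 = 1.20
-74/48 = -1.54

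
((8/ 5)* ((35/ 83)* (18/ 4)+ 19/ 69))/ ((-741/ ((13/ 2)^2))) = -323557/ 1632195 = -0.20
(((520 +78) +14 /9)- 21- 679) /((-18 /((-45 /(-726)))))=1130 /3267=0.35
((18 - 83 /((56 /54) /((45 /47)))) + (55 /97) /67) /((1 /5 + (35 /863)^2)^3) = -25890114158708208074515058375 /3621081741639674180785056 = -7149.83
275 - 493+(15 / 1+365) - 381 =-219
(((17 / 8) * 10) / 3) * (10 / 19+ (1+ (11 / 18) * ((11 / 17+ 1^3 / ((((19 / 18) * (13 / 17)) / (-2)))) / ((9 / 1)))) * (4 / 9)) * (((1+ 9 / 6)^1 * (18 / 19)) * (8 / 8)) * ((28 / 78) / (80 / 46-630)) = -112798693 / 12853437129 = -0.01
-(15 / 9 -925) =2770 / 3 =923.33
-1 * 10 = -10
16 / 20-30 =-146 / 5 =-29.20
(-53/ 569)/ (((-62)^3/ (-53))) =-2809/ 135608632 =-0.00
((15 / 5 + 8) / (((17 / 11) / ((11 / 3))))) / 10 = 1331 / 510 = 2.61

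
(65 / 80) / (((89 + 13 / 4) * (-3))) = -0.00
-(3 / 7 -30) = 207 / 7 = 29.57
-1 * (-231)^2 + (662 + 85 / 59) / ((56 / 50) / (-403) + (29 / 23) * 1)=-908756344094 / 17200329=-52833.66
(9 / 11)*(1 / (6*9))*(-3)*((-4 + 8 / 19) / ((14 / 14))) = 34 / 209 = 0.16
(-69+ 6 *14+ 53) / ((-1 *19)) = -68 / 19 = -3.58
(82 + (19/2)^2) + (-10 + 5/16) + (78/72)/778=3035393/18672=162.56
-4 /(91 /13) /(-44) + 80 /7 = 881 /77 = 11.44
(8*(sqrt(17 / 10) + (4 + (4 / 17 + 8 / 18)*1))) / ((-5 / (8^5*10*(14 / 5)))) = -5255462912 / 765- 3670016*sqrt(170) / 25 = -8783932.33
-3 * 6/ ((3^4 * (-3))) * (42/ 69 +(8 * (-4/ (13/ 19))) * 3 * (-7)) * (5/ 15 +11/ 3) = 2350768/ 8073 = 291.19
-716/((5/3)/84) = -180432/5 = -36086.40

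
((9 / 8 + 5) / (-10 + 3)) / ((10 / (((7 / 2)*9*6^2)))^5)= -410216697993249 / 25000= -16408667919.73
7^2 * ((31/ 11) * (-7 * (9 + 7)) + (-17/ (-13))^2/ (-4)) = -115162299/ 7436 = -15487.13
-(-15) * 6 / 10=9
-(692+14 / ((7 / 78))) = -848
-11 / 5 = -2.20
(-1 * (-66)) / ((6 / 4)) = 44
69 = 69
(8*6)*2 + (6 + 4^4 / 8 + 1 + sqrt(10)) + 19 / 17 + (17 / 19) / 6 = sqrt(10) + 264085 / 1938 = 139.43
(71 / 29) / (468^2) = 71 / 6351696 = 0.00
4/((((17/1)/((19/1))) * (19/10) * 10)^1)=4/17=0.24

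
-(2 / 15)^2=-4 / 225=-0.02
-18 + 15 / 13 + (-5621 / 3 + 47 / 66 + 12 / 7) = -3779949 / 2002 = -1888.09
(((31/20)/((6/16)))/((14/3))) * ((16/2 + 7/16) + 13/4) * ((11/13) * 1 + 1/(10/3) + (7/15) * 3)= 1918807/72800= 26.36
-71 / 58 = -1.22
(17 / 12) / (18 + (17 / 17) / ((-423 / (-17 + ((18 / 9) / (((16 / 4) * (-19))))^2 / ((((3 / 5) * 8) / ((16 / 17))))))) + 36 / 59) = 2603738853 / 34278114718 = 0.08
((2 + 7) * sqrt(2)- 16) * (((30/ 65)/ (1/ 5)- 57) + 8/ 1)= 9712/ 13- 5463 * sqrt(2)/ 13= 152.78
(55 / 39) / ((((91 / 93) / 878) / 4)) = 5987960 / 1183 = 5061.67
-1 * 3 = -3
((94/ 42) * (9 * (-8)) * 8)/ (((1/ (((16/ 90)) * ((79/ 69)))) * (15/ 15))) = -1901056/ 7245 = -262.40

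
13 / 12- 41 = -479 / 12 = -39.92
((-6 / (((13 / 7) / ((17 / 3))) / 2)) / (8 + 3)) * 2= -952 / 143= -6.66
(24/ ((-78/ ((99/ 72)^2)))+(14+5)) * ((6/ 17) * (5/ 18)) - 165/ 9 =-175325/ 10608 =-16.53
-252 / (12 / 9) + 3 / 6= -377 / 2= -188.50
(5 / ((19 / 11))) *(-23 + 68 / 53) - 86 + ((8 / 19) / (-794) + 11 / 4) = -233655595 / 1599116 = -146.12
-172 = -172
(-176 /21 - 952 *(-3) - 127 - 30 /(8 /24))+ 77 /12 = 2637.04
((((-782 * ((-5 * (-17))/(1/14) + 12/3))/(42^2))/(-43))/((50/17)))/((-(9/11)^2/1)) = -160053113/25600050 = -6.25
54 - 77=-23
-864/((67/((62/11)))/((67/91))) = -53568/1001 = -53.51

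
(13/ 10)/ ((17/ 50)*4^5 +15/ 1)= 65/ 18158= 0.00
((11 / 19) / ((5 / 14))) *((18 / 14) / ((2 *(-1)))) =-99 / 95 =-1.04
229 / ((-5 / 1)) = -229 / 5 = -45.80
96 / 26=48 / 13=3.69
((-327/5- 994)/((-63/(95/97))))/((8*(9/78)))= 1308359/73332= 17.84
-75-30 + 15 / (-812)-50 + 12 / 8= -124657 / 812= -153.52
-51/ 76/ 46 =-51/ 3496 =-0.01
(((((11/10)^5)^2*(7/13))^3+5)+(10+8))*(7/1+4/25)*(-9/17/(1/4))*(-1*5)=91047509559925368751237993866649079973/46686250000000000000000000000000000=1950.20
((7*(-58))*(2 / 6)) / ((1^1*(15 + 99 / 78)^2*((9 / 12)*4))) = -274456 / 1610361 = -0.17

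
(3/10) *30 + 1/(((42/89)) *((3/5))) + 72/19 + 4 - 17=3.32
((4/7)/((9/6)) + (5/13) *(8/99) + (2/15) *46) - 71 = -2903359/45045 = -64.45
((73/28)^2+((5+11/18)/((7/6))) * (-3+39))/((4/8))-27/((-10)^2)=3524179/9800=359.61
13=13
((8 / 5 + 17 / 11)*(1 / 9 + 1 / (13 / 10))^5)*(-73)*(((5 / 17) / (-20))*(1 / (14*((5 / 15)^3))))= 146404722843347 / 42517251536760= 3.44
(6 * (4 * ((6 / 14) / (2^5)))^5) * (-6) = -2187 / 137682944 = -0.00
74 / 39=1.90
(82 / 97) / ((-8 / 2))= -41 / 194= -0.21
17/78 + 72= 5633/78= 72.22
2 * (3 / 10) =3 / 5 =0.60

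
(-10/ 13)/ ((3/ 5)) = -50/ 39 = -1.28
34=34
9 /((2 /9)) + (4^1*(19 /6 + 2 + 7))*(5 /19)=6077 /114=53.31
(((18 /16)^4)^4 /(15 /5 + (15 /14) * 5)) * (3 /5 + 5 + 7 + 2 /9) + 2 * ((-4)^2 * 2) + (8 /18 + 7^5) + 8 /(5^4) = 173735350875852201220883 /10291428835983360000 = 16881.56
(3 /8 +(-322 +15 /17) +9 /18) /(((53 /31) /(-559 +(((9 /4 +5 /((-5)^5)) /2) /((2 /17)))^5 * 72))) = -96803818630753978510767167269859 /90100000000000000000000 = -1074404202.34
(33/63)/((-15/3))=-11/105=-0.10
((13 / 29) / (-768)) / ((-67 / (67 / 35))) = 13 / 779520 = 0.00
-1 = -1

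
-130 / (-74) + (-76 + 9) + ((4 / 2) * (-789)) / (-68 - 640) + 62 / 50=-6742679 / 109150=-61.77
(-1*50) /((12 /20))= -250 /3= -83.33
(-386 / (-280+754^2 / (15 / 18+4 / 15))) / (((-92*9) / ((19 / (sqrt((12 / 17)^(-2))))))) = 40337 / 3332539920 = 0.00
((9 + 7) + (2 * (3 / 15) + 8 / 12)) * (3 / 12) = 64 / 15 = 4.27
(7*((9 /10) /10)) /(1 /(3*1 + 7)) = 63 /10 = 6.30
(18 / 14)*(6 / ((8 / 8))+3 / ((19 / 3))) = 1107 / 133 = 8.32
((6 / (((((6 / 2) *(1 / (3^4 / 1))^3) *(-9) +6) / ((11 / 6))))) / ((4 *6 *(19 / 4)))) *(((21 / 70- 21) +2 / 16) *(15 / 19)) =-178190199 / 682128272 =-0.26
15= 15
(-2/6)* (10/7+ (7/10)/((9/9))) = -149/210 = -0.71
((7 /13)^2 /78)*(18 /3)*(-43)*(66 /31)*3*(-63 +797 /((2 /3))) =-472463145 /68107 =-6937.07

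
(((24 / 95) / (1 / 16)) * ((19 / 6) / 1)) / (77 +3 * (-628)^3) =-64 / 3715096895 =-0.00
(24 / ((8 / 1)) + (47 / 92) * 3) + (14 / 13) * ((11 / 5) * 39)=96.93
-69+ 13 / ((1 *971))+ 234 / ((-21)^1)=-544640 / 6797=-80.13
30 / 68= 15 / 34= 0.44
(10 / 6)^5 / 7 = 3125 / 1701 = 1.84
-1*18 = -18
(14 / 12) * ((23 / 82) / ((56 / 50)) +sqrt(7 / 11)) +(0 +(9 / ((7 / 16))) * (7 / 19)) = 7 * sqrt(77) / 66 +294317 / 37392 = 8.80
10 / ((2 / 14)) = 70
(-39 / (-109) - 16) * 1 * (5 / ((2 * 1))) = -8525 / 218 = -39.11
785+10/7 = 5505/7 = 786.43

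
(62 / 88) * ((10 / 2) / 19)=155 / 836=0.19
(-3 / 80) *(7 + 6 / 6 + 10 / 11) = -147 / 440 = -0.33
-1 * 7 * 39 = -273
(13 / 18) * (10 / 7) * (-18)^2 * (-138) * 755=-243804600 / 7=-34829228.57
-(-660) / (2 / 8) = 2640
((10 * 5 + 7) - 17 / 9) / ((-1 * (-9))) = 496 / 81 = 6.12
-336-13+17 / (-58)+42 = -17823 / 58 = -307.29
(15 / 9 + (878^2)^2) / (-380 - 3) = -1782786424373 / 1149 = -1551598280.57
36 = 36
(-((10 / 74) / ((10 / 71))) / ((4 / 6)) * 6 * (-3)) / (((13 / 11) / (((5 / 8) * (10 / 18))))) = 7.61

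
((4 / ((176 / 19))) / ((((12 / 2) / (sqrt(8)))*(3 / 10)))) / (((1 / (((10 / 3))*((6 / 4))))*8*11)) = 475*sqrt(2) / 17424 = 0.04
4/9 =0.44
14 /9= 1.56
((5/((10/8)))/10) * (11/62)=11/155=0.07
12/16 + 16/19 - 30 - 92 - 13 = -10139/76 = -133.41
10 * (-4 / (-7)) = 40 / 7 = 5.71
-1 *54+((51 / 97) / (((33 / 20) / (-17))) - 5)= -64.42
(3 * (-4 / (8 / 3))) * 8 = -36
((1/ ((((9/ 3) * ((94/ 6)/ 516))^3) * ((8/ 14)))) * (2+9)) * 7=18513045936/ 103823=178313.53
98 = 98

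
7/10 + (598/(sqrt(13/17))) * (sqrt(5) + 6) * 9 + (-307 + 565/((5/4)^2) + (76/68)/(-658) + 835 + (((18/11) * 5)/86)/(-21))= 11776311891/13227445 + 414 * sqrt(221) * (sqrt(5) + 6)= 51579.61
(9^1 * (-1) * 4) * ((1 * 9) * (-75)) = 24300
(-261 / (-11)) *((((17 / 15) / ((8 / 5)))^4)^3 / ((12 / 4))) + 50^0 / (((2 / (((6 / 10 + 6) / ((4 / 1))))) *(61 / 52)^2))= 1807960084425973243993 / 2491357234842052853760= 0.73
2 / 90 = 1 / 45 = 0.02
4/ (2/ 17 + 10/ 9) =153/ 47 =3.26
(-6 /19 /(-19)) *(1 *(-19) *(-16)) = 96 /19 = 5.05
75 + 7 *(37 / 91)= 1012 / 13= 77.85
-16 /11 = -1.45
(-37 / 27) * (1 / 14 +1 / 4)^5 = -80919 / 17210368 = -0.00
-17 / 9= -1.89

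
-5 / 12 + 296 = 3547 / 12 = 295.58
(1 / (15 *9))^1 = 1 / 135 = 0.01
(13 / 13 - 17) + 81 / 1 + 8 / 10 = 329 / 5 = 65.80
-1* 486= -486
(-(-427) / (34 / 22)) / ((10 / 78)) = 183183 / 85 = 2155.09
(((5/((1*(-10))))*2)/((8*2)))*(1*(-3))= 3/16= 0.19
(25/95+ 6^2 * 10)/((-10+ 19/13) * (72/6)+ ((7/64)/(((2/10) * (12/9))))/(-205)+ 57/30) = -4669932800/1303560911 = -3.58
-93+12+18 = -63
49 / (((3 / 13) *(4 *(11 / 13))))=8281 / 132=62.73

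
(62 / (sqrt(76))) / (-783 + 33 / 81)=-837*sqrt(19) / 401470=-0.01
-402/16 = -201/8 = -25.12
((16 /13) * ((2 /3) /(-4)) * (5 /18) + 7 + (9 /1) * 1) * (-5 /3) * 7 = -195860 /1053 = -186.00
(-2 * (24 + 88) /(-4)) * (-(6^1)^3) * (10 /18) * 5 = -33600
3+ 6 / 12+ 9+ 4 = 16.50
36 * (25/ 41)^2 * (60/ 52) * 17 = 5737500/ 21853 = 262.55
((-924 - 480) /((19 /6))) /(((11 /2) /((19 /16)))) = -1053 /11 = -95.73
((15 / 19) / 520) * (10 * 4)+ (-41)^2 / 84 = 416467 / 20748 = 20.07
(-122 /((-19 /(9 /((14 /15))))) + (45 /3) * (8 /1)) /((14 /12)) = 145170 /931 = 155.93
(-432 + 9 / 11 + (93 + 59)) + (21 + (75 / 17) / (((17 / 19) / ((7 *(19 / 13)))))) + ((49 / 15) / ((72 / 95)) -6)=-1869467035 / 8926632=-209.43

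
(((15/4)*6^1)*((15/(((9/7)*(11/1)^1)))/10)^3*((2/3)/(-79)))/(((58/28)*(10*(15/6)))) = -2401/548877780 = -0.00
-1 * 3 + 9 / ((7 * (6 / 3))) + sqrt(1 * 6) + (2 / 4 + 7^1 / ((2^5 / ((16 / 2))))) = -3 / 28 + sqrt(6) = 2.34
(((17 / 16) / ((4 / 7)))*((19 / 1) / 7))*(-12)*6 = -2907 / 8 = -363.38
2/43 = 0.05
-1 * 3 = -3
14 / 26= 7 / 13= 0.54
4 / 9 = 0.44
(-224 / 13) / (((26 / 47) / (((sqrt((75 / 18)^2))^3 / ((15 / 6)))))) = -901.27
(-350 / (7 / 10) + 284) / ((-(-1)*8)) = -27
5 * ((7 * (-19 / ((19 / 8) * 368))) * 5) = -175 / 46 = -3.80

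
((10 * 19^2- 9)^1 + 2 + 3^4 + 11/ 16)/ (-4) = -921.17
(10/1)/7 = 10/7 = 1.43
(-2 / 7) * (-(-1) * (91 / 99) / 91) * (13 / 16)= -13 / 5544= -0.00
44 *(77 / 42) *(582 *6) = 281688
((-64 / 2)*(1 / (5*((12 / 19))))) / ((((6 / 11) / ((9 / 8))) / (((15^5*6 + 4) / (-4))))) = 23806427.15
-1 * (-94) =94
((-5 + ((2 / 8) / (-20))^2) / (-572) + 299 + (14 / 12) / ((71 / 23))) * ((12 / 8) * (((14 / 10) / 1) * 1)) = 148557105319 / 236288000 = 628.71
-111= -111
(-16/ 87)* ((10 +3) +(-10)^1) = -16/ 29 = -0.55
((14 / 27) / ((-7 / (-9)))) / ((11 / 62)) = 124 / 33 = 3.76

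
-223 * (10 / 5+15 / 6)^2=-18063 / 4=-4515.75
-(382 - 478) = 96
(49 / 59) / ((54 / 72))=196 / 177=1.11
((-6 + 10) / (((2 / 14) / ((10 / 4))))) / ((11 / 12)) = 840 / 11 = 76.36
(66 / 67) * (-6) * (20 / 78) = -1320 / 871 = -1.52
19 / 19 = 1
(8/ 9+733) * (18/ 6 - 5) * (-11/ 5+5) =-36988/ 9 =-4109.78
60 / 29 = 2.07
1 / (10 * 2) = 0.05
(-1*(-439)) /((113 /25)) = 10975 /113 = 97.12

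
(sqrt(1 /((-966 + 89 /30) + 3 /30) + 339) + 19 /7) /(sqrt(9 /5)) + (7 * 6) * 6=sqrt(5) * (137218 + 7 * sqrt(17681265111)) /151662 + 252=267.75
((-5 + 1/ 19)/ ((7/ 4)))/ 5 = -376/ 665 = -0.57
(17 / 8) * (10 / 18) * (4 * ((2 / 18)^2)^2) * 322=0.23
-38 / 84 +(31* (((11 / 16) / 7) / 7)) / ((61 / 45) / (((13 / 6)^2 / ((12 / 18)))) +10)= -24898327 / 60770976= -0.41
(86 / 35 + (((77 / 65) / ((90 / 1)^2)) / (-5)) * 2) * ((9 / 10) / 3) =22638961 / 30712500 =0.74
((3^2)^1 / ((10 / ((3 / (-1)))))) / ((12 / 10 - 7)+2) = 27 / 38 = 0.71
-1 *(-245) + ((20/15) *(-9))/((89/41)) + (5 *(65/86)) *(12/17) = 15753353/65059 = 242.14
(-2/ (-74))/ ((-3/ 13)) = -0.12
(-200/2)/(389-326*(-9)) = -100/3323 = -0.03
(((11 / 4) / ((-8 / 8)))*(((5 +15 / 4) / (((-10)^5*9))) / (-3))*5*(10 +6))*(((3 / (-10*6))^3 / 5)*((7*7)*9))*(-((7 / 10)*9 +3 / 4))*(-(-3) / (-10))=0.00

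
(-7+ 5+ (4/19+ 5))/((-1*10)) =-61/190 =-0.32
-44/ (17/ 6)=-264/ 17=-15.53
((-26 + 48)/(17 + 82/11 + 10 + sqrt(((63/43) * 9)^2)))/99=473/101403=0.00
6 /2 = 3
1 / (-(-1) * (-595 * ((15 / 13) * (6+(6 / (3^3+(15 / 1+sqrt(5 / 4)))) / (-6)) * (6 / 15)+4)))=-0.00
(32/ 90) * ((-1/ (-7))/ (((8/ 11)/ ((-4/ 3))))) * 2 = -176/ 945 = -0.19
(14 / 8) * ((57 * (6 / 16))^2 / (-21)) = -9747 / 256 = -38.07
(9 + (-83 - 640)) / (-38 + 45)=-102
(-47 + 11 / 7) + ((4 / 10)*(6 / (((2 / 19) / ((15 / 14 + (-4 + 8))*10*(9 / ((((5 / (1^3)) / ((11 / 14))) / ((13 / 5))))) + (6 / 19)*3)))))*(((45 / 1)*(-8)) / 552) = -15960837 / 5635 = -2832.45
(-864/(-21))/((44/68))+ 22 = 6590/77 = 85.58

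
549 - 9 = 540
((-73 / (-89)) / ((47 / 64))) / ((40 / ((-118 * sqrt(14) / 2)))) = -6.16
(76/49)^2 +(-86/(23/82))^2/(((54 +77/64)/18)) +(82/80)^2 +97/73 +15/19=305312554219455269679/9958362087934400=30658.91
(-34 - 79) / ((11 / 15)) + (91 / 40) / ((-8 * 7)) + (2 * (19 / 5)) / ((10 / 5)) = -529167 / 3520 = -150.33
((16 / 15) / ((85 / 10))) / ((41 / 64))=2048 / 10455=0.20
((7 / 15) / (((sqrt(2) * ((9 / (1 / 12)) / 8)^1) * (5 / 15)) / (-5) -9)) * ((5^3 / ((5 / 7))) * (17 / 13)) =-4250 / 351 + 425 * sqrt(2) / 351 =-10.40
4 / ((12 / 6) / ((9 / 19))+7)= 36 / 101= 0.36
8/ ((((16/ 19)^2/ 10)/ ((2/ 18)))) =1805/ 144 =12.53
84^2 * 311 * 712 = 1562424192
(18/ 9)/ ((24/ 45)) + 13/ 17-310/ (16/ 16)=-20773/ 68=-305.49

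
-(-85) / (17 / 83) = 415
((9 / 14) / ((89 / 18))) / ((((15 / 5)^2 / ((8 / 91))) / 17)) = 1224 / 56693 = 0.02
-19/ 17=-1.12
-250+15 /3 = -245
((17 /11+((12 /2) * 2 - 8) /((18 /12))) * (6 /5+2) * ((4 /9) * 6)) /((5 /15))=17792 /165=107.83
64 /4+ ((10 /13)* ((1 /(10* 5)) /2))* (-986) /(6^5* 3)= 24260627 /1516320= 16.00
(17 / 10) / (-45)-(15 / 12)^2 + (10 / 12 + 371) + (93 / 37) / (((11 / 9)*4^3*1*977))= 2119955256809 / 5726001600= 370.23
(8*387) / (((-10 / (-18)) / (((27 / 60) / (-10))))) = -31347 / 125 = -250.78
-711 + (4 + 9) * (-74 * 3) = -3597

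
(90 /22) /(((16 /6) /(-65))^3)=-333669375 /5632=-59245.27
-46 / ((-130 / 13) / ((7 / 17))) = 161 / 85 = 1.89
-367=-367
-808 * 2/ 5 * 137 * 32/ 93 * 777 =-1834896896/ 155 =-11838044.49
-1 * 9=-9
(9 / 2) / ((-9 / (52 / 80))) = -13 / 40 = -0.32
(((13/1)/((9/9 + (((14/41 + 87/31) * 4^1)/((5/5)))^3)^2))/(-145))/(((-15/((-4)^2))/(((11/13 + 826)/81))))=241679656023887991144688/987709541031241779526704703125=0.00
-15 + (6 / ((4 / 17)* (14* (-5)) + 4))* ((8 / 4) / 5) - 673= -182371 / 265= -688.19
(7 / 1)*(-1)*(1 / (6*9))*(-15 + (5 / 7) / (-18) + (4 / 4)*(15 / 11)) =18955 / 10692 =1.77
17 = 17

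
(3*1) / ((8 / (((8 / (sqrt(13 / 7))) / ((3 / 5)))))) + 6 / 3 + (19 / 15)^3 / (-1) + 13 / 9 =4766 / 3375 + 5*sqrt(91) / 13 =5.08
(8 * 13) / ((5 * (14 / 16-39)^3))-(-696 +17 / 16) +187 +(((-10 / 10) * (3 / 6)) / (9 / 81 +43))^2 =75340874264792977 / 85426569160000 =881.94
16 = 16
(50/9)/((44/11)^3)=25/288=0.09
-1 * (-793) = 793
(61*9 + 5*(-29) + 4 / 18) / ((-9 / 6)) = -7276 / 27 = -269.48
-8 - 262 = -270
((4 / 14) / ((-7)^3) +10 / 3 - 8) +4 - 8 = -62432 / 7203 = -8.67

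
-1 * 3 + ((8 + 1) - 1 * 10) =-4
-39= -39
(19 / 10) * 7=13.30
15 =15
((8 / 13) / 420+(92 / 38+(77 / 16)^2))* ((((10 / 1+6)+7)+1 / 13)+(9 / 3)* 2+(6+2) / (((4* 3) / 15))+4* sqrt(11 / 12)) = 169852583* sqrt(33) / 9959040+21571278041 / 21577920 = 1097.67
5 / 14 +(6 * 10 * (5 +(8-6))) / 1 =5885 / 14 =420.36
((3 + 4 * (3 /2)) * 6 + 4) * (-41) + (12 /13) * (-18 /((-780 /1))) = -2009392 /845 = -2377.98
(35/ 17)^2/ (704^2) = 1225/ 143233024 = 0.00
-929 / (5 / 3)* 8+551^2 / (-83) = -3368573 / 415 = -8117.04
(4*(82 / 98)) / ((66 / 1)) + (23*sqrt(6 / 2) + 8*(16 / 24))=2902 / 539 + 23*sqrt(3)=45.22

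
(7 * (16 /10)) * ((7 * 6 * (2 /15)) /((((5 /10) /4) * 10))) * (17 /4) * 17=453152 /125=3625.22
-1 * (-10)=10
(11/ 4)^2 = 121/ 16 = 7.56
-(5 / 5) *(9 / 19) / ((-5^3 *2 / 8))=36 / 2375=0.02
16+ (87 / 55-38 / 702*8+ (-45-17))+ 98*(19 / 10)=2728738 / 19305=141.35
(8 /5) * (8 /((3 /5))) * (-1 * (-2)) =128 /3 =42.67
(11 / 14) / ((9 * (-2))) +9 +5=3517 / 252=13.96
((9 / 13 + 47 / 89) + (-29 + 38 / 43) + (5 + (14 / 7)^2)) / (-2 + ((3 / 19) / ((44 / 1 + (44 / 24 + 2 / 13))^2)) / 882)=5332579616954891 / 595956046567232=8.95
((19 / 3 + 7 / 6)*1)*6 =45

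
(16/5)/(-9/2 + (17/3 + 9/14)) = 168/95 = 1.77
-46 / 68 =-0.68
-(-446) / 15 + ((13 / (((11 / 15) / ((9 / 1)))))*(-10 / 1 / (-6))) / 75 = 5491 / 165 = 33.28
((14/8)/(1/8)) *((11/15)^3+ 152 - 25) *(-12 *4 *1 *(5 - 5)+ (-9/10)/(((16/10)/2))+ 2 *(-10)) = -127159487/3375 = -37676.89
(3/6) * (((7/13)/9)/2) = 7/468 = 0.01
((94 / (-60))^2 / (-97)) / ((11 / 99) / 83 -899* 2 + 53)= 183347 / 12644085800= 0.00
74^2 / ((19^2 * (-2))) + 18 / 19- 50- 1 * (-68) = 4102 / 361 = 11.36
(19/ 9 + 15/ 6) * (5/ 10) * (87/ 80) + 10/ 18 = 8821/ 2880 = 3.06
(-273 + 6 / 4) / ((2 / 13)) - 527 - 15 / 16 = -36683 / 16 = -2292.69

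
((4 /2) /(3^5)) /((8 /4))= 1 /243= 0.00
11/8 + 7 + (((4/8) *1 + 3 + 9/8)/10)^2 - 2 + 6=80569/6400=12.59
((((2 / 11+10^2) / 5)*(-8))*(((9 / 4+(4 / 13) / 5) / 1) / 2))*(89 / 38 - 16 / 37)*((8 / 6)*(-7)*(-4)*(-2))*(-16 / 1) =-11181330944 / 26455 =-422654.73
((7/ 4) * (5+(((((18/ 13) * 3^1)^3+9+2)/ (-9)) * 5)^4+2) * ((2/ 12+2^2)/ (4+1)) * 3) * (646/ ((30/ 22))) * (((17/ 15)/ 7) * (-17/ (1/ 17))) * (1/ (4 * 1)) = -1484200526368511008325066710021/ 13757286283973805690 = -107884687120.13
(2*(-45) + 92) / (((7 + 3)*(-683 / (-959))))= 959 / 3415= 0.28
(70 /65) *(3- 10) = -98 /13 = -7.54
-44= -44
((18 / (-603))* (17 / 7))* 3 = -102 / 469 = -0.22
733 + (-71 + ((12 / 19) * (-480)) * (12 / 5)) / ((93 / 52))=506215 / 1767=286.48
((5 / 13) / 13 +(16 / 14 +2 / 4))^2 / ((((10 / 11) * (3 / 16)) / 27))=3100254102 / 6997445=443.06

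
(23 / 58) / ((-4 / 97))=-9.62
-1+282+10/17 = 4787/17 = 281.59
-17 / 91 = -0.19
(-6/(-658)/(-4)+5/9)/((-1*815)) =-0.00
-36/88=-9/22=-0.41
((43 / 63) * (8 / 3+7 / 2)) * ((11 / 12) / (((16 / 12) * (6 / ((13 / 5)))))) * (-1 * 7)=-227513 / 25920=-8.78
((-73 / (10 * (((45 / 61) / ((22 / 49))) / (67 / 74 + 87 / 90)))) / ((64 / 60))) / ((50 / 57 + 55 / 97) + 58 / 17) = -1594539141547 / 993002581200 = -1.61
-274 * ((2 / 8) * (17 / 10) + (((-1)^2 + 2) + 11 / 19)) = -1097.08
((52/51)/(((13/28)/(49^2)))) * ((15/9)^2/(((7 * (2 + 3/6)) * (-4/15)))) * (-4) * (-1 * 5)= -9604000/153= -62771.24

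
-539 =-539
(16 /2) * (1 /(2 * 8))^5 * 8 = 1 /16384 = 0.00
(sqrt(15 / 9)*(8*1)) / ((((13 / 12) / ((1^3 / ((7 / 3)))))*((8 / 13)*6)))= 2*sqrt(15) / 7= 1.11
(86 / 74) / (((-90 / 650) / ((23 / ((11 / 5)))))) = -321425 / 3663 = -87.75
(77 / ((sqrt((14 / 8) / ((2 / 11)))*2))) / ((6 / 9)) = 3*sqrt(154) / 2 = 18.61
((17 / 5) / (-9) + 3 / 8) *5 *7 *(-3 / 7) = 1 / 24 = 0.04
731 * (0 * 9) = 0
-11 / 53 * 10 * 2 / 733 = -220 / 38849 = -0.01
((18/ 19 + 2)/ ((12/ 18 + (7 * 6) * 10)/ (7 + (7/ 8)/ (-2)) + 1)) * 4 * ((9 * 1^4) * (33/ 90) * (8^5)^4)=268455466504695104667648/ 389633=688995712644193650.61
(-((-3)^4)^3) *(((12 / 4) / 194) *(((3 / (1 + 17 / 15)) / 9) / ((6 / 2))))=-2657205 / 6208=-428.03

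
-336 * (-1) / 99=3.39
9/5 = 1.80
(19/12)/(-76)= -0.02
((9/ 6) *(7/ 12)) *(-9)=-63/ 8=-7.88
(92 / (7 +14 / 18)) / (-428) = -0.03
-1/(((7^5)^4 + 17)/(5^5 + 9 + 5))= -3139/79792266297612018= -0.00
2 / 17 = 0.12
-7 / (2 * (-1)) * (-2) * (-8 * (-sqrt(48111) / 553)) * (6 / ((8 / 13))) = -78 * sqrt(48111) / 79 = -216.57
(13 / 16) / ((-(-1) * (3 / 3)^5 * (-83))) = -0.01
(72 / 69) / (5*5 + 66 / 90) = 180 / 4439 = 0.04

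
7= 7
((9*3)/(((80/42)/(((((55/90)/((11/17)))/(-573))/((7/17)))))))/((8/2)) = -867/61120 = -0.01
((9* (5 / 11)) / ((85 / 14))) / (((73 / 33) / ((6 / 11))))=2268 / 13651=0.17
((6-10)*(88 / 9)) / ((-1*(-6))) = -176 / 27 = -6.52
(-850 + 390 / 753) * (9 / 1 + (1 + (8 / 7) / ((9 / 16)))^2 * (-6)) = 1859735300 / 47439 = 39202.67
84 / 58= 42 / 29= 1.45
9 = 9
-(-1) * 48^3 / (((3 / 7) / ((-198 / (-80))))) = 3193344 / 5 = 638668.80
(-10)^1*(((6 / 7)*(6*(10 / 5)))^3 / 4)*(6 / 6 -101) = 93312000 / 343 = 272046.65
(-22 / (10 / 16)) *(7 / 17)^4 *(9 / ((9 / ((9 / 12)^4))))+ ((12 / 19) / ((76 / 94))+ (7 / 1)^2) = 119304187229 / 2412086480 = 49.46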